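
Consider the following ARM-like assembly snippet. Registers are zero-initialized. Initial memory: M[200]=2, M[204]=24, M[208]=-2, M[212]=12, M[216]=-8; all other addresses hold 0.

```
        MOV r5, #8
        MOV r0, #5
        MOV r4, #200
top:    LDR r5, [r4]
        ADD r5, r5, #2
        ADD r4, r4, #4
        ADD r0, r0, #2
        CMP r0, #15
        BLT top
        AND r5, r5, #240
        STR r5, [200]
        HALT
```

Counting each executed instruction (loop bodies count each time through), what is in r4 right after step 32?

MOV r5, #8 → r5=8
MOV r0, #5 → r0=5
MOV r4, #200 → r4=200
LDR r5, [r4] → r5=M[200]=2
ADD r5, r5, #2 → r5=2+2=4
ADD r4, r4, #4 → r4=200+4=204
ADD r0, r0, #2 → r0=5+2=7
CMP r0, #15  (cmp 7,15)
BLT top: taken
LDR r5, [r4] → r5=M[204]=24
ADD r5, r5, #2 → r5=24+2=26
ADD r4, r4, #4 → r4=204+4=208
ADD r0, r0, #2 → r0=7+2=9
CMP r0, #15  (cmp 9,15)
BLT top: taken
LDR r5, [r4] → r5=M[208]=-2
ADD r5, r5, #2 → r5=(-2)+2=0
ADD r4, r4, #4 → r4=208+4=212
ADD r0, r0, #2 → r0=9+2=11
CMP r0, #15  (cmp 11,15)
BLT top: taken
LDR r5, [r4] → r5=M[212]=12
ADD r5, r5, #2 → r5=12+2=14
ADD r4, r4, #4 → r4=212+4=216
ADD r0, r0, #2 → r0=11+2=13
CMP r0, #15  (cmp 13,15)
BLT top: taken
LDR r5, [r4] → r5=M[216]=-8
ADD r5, r5, #2 → r5=(-8)+2=-6
ADD r4, r4, #4 → r4=216+4=220
ADD r0, r0, #2 → r0=13+2=15
CMP r0, #15  (cmp 15,15)
After step 32: r4 = 220.

220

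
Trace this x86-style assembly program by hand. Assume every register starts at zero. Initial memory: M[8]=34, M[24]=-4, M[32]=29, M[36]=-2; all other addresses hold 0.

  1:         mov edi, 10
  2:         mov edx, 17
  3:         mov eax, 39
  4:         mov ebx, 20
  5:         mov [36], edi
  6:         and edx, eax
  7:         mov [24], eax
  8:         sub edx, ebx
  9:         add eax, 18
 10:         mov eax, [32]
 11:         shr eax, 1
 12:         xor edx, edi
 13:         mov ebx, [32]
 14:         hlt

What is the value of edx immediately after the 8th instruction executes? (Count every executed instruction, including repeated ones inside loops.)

mov edi, 10 → edi=10
mov edx, 17 → edx=17
mov eax, 39 → eax=39
mov ebx, 20 → ebx=20
mov [36], edi → M[36]=10
and edx, eax → edx=17&39=1
mov [24], eax → M[24]=39
sub edx, ebx → edx=1-20=-19
After step 8: edx = -19.

-19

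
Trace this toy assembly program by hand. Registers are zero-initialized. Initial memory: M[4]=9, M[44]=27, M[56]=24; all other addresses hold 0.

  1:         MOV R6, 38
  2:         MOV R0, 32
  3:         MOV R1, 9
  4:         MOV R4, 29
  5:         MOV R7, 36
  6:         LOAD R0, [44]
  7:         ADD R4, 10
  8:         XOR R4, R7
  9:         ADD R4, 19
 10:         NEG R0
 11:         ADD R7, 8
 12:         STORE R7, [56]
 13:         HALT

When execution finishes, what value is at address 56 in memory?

R6=38
R0=32
R1=9
R4=29
R7=36
R0=M[44]=27
R4=29+10=39
R4=39^36=3
R4=3+19=22
R0=-(27)=-27
R7=36+8=44
STORE R7, [56] → M[56]=44
halt.

44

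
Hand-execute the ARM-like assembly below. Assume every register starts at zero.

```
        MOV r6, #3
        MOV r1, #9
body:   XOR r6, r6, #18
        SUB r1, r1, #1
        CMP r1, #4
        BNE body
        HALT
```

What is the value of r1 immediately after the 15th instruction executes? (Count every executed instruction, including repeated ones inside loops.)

6

MOV r6, #3 → r6=3
MOV r1, #9 → r1=9
XOR r6, r6, #18 → r6=3^18=17
SUB r1, r1, #1 → r1=9-1=8
CMP r1, #4  (cmp 8,4)
BNE body: taken
XOR r6, r6, #18 → r6=17^18=3
SUB r1, r1, #1 → r1=8-1=7
CMP r1, #4  (cmp 7,4)
BNE body: taken
XOR r6, r6, #18 → r6=3^18=17
SUB r1, r1, #1 → r1=7-1=6
CMP r1, #4  (cmp 6,4)
BNE body: taken
XOR r6, r6, #18 → r6=17^18=3
After step 15: r1 = 6.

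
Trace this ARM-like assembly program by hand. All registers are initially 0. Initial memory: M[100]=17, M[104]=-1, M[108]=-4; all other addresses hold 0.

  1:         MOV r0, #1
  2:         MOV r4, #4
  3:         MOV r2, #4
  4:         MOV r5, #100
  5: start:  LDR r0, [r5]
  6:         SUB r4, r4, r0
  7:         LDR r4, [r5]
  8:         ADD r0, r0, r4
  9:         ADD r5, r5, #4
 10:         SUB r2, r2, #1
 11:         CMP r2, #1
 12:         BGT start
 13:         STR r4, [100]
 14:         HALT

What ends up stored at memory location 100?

MOV r0, #1 → r0=1
MOV r4, #4 → r4=4
MOV r2, #4 → r2=4
MOV r5, #100 → r5=100
LDR r0, [r5] → r0=M[100]=17
SUB r4, r4, r0 → r4=4-17=-13
LDR r4, [r5] → r4=M[100]=17
ADD r0, r0, r4 → r0=17+17=34
ADD r5, r5, #4 → r5=100+4=104
SUB r2, r2, #1 → r2=4-1=3
CMP r2, #1  (cmp 3,1)
BGT start: taken
LDR r0, [r5] → r0=M[104]=-1
SUB r4, r4, r0 → r4=17-(-1)=18
LDR r4, [r5] → r4=M[104]=-1
ADD r0, r0, r4 → r0=(-1)+(-1)=-2
ADD r5, r5, #4 → r5=104+4=108
SUB r2, r2, #1 → r2=3-1=2
CMP r2, #1  (cmp 2,1)
BGT start: taken
LDR r0, [r5] → r0=M[108]=-4
SUB r4, r4, r0 → r4=(-1)-(-4)=3
LDR r4, [r5] → r4=M[108]=-4
ADD r0, r0, r4 → r0=(-4)+(-4)=-8
ADD r5, r5, #4 → r5=108+4=112
SUB r2, r2, #1 → r2=2-1=1
CMP r2, #1  (cmp 1,1)
BGT start: not taken
STR r4, [100] → M[100]=-4
halt.

-4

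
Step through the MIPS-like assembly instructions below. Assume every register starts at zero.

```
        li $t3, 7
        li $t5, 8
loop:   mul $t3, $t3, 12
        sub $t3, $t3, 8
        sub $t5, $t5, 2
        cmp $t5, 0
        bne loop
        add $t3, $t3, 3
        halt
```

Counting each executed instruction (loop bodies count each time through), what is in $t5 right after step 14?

4

after li $t3, 7: $t3=7
after li $t5, 8: $t5=8
after mul $t3, $t3, 12: $t3=7*12=84
after sub $t3, $t3, 8: $t3=84-8=76
after sub $t5, $t5, 2: $t5=8-2=6
cmp $t5, 0  (cmp 6,0)
bne loop: taken
after mul $t3, $t3, 12: $t3=76*12=912
after sub $t3, $t3, 8: $t3=912-8=904
after sub $t5, $t5, 2: $t5=6-2=4
cmp $t5, 0  (cmp 4,0)
bne loop: taken
after mul $t3, $t3, 12: $t3=904*12=10848
after sub $t3, $t3, 8: $t3=10848-8=10840
After step 14: $t5 = 4.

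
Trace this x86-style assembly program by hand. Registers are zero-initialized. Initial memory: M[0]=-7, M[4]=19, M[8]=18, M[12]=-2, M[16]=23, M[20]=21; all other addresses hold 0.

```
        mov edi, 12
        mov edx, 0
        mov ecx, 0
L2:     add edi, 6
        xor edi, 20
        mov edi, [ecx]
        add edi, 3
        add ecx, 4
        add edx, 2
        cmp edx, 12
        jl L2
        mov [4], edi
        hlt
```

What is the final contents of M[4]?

24

edi=12
edx=0
ecx=0
edi=12+6=18
edi=18^20=6
edi=M[0]=-7
edi=(-7)+3=-4
ecx=0+4=4
edx=0+2=2
cmp edx, 12  (cmp 2,12)
jl L2: taken
edi=(-4)+6=2
edi=2^20=22
edi=M[4]=19
edi=19+3=22
ecx=4+4=8
edx=2+2=4
cmp edx, 12  (cmp 4,12)
jl L2: taken
edi=22+6=28
edi=28^20=8
edi=M[8]=18
edi=18+3=21
ecx=8+4=12
edx=4+2=6
cmp edx, 12  (cmp 6,12)
jl L2: taken
edi=21+6=27
edi=27^20=15
edi=M[12]=-2
edi=(-2)+3=1
ecx=12+4=16
edx=6+2=8
cmp edx, 12  (cmp 8,12)
jl L2: taken
edi=1+6=7
edi=7^20=19
edi=M[16]=23
edi=23+3=26
ecx=16+4=20
edx=8+2=10
cmp edx, 12  (cmp 10,12)
jl L2: taken
edi=26+6=32
edi=32^20=52
edi=M[20]=21
edi=21+3=24
ecx=20+4=24
edx=10+2=12
cmp edx, 12  (cmp 12,12)
jl L2: not taken
mov [4], edi → M[4]=24
halt.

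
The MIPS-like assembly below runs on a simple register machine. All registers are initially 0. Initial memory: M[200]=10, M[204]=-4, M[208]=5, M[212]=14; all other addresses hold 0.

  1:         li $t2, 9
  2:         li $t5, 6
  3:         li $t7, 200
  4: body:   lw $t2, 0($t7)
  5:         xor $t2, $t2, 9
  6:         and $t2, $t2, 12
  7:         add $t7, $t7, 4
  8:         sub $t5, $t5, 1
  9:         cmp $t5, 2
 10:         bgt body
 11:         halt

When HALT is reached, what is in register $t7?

216

$t2=9
$t5=6
$t7=200
$t2=M[200]=10
$t2=10^9=3
$t2=3&12=0
$t7=200+4=204
$t5=6-1=5
cmp $t5, 2  (cmp 5,2)
bgt body: taken
$t2=M[204]=-4
$t2=(-4)^9=-11
$t2=(-11)&12=4
$t7=204+4=208
$t5=5-1=4
cmp $t5, 2  (cmp 4,2)
bgt body: taken
$t2=M[208]=5
$t2=5^9=12
$t2=12&12=12
$t7=208+4=212
$t5=4-1=3
cmp $t5, 2  (cmp 3,2)
bgt body: taken
$t2=M[212]=14
$t2=14^9=7
$t2=7&12=4
$t7=212+4=216
$t5=3-1=2
cmp $t5, 2  (cmp 2,2)
bgt body: not taken
halt.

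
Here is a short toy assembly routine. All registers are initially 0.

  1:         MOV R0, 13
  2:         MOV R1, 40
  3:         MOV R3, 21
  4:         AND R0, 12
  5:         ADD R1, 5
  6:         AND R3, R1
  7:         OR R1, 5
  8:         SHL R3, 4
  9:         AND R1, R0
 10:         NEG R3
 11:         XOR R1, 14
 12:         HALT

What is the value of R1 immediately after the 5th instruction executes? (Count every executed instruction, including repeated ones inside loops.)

MOV R0, 13 → R0=13
MOV R1, 40 → R1=40
MOV R3, 21 → R3=21
AND R0, 12 → R0=13&12=12
ADD R1, 5 → R1=40+5=45
After step 5: R1 = 45.

45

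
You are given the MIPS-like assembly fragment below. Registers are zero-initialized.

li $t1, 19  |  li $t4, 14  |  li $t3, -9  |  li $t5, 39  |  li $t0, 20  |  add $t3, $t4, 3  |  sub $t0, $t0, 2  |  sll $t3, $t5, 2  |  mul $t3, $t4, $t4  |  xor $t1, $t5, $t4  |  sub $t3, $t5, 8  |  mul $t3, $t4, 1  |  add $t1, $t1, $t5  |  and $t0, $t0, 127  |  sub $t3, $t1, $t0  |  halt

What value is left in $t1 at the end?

80

li $t1, 19 → $t1=19
li $t4, 14 → $t4=14
li $t3, -9 → $t3=-9
li $t5, 39 → $t5=39
li $t0, 20 → $t0=20
add $t3, $t4, 3 → $t3=14+3=17
sub $t0, $t0, 2 → $t0=20-2=18
sll $t3, $t5, 2 → $t3=39<<2=156
mul $t3, $t4, $t4 → $t3=14*14=196
xor $t1, $t5, $t4 → $t1=39^14=41
sub $t3, $t5, 8 → $t3=39-8=31
mul $t3, $t4, 1 → $t3=14*1=14
add $t1, $t1, $t5 → $t1=41+39=80
and $t0, $t0, 127 → $t0=18&127=18
sub $t3, $t1, $t0 → $t3=80-18=62
halt.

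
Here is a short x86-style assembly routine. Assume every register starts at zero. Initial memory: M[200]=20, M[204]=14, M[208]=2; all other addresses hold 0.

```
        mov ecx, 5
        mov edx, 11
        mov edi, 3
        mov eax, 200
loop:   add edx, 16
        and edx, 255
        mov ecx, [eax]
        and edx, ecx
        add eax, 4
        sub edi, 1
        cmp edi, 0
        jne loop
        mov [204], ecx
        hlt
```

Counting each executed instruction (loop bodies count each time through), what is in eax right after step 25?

212

mov ecx, 5 → ecx=5
mov edx, 11 → edx=11
mov edi, 3 → edi=3
mov eax, 200 → eax=200
add edx, 16 → edx=11+16=27
and edx, 255 → edx=27&255=27
mov ecx, [eax] → ecx=M[200]=20
and edx, ecx → edx=27&20=16
add eax, 4 → eax=200+4=204
sub edi, 1 → edi=3-1=2
cmp edi, 0  (cmp 2,0)
jne loop: taken
add edx, 16 → edx=16+16=32
and edx, 255 → edx=32&255=32
mov ecx, [eax] → ecx=M[204]=14
and edx, ecx → edx=32&14=0
add eax, 4 → eax=204+4=208
sub edi, 1 → edi=2-1=1
cmp edi, 0  (cmp 1,0)
jne loop: taken
add edx, 16 → edx=0+16=16
and edx, 255 → edx=16&255=16
mov ecx, [eax] → ecx=M[208]=2
and edx, ecx → edx=16&2=0
add eax, 4 → eax=208+4=212
After step 25: eax = 212.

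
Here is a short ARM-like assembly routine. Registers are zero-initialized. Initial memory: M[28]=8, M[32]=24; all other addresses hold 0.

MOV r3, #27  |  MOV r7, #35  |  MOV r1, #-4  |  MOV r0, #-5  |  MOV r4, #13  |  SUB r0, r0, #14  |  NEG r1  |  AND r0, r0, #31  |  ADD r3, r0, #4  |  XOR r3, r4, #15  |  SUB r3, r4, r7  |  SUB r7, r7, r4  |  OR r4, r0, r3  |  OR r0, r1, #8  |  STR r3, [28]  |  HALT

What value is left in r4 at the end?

-17

r3=27
r7=35
r1=-4
r0=-5
r4=13
r0=(-5)-14=-19
r1=-(-4)=4
r0=(-19)&31=13
r3=13+4=17
r3=13^15=2
r3=13-35=-22
r7=35-13=22
r4=13|(-22)=-17
r0=4|8=12
STR r3, [28] → M[28]=-22
halt.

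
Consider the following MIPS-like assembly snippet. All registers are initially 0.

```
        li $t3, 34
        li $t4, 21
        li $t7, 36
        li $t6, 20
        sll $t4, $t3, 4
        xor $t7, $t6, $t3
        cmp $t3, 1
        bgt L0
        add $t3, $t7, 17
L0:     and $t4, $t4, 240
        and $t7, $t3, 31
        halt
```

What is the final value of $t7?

2

$t3=34
$t4=21
$t7=36
$t6=20
$t4=34<<4=544
$t7=20^34=54
cmp $t3, 1  (cmp 34,1)
bgt L0: taken
$t4=544&240=32
$t7=34&31=2
halt.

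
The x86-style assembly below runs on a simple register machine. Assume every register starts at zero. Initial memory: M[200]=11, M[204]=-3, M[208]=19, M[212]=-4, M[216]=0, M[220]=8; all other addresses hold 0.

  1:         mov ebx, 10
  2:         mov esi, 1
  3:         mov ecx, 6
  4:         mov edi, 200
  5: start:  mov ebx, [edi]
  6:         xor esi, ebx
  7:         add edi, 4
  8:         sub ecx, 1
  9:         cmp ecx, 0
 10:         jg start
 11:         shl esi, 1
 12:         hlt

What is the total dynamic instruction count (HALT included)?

mov ebx, 10 → ebx=10
mov esi, 1 → esi=1
mov ecx, 6 → ecx=6
mov edi, 200 → edi=200
mov ebx, [edi] → ebx=M[200]=11
xor esi, ebx → esi=1^11=10
add edi, 4 → edi=200+4=204
sub ecx, 1 → ecx=6-1=5
cmp ecx, 0  (cmp 5,0)
jg start: taken
mov ebx, [edi] → ebx=M[204]=-3
xor esi, ebx → esi=10^(-3)=-9
add edi, 4 → edi=204+4=208
sub ecx, 1 → ecx=5-1=4
cmp ecx, 0  (cmp 4,0)
jg start: taken
mov ebx, [edi] → ebx=M[208]=19
xor esi, ebx → esi=(-9)^19=-28
add edi, 4 → edi=208+4=212
sub ecx, 1 → ecx=4-1=3
cmp ecx, 0  (cmp 3,0)
jg start: taken
mov ebx, [edi] → ebx=M[212]=-4
xor esi, ebx → esi=(-28)^(-4)=24
add edi, 4 → edi=212+4=216
sub ecx, 1 → ecx=3-1=2
cmp ecx, 0  (cmp 2,0)
jg start: taken
mov ebx, [edi] → ebx=M[216]=0
xor esi, ebx → esi=24^0=24
add edi, 4 → edi=216+4=220
sub ecx, 1 → ecx=2-1=1
cmp ecx, 0  (cmp 1,0)
jg start: taken
mov ebx, [edi] → ebx=M[220]=8
xor esi, ebx → esi=24^8=16
add edi, 4 → edi=220+4=224
sub ecx, 1 → ecx=1-1=0
cmp ecx, 0  (cmp 0,0)
jg start: not taken
shl esi, 1 → esi=16<<1=32
halt.
Total executed instructions: 42.

42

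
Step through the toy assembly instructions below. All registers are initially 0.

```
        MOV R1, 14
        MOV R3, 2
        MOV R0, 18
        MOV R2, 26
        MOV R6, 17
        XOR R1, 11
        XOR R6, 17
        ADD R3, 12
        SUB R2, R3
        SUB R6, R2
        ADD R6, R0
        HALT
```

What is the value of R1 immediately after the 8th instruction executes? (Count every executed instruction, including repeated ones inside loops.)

5

R1=14
R3=2
R0=18
R2=26
R6=17
R1=14^11=5
R6=17^17=0
R3=2+12=14
After step 8: R1 = 5.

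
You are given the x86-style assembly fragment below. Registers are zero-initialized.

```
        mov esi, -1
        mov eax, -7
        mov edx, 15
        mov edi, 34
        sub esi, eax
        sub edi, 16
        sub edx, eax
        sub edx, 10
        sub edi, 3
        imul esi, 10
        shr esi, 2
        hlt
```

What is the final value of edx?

after mov esi, -1: esi=-1
after mov eax, -7: eax=-7
after mov edx, 15: edx=15
after mov edi, 34: edi=34
after sub esi, eax: esi=(-1)-(-7)=6
after sub edi, 16: edi=34-16=18
after sub edx, eax: edx=15-(-7)=22
after sub edx, 10: edx=22-10=12
after sub edi, 3: edi=18-3=15
after imul esi, 10: esi=6*10=60
after shr esi, 2: esi=60>>2=15
halt.

12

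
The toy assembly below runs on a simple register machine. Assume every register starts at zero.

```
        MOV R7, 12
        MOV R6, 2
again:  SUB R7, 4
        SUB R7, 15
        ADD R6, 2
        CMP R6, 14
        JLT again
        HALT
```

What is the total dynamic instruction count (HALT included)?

33

after MOV R7, 12: R7=12
after MOV R6, 2: R6=2
after SUB R7, 4: R7=12-4=8
after SUB R7, 15: R7=8-15=-7
after ADD R6, 2: R6=2+2=4
CMP R6, 14  (cmp 4,14)
JLT again: taken
after SUB R7, 4: R7=(-7)-4=-11
after SUB R7, 15: R7=(-11)-15=-26
after ADD R6, 2: R6=4+2=6
CMP R6, 14  (cmp 6,14)
JLT again: taken
after SUB R7, 4: R7=(-26)-4=-30
after SUB R7, 15: R7=(-30)-15=-45
after ADD R6, 2: R6=6+2=8
CMP R6, 14  (cmp 8,14)
JLT again: taken
after SUB R7, 4: R7=(-45)-4=-49
after SUB R7, 15: R7=(-49)-15=-64
after ADD R6, 2: R6=8+2=10
CMP R6, 14  (cmp 10,14)
JLT again: taken
after SUB R7, 4: R7=(-64)-4=-68
after SUB R7, 15: R7=(-68)-15=-83
after ADD R6, 2: R6=10+2=12
CMP R6, 14  (cmp 12,14)
JLT again: taken
after SUB R7, 4: R7=(-83)-4=-87
after SUB R7, 15: R7=(-87)-15=-102
after ADD R6, 2: R6=12+2=14
CMP R6, 14  (cmp 14,14)
JLT again: not taken
halt.
Total executed instructions: 33.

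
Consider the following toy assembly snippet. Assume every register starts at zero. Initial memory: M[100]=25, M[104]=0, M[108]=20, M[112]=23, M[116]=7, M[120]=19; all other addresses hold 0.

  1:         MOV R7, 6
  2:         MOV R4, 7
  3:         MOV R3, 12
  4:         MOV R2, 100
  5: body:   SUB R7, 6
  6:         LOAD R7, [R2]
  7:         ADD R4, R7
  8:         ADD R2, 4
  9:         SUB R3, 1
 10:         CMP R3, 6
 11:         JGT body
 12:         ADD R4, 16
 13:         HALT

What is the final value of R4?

117

after MOV R7, 6: R7=6
after MOV R4, 7: R4=7
after MOV R3, 12: R3=12
after MOV R2, 100: R2=100
after SUB R7, 6: R7=6-6=0
after LOAD R7, [R2]: R7=M[100]=25
after ADD R4, R7: R4=7+25=32
after ADD R2, 4: R2=100+4=104
after SUB R3, 1: R3=12-1=11
CMP R3, 6  (cmp 11,6)
JGT body: taken
after SUB R7, 6: R7=25-6=19
after LOAD R7, [R2]: R7=M[104]=0
after ADD R4, R7: R4=32+0=32
after ADD R2, 4: R2=104+4=108
after SUB R3, 1: R3=11-1=10
CMP R3, 6  (cmp 10,6)
JGT body: taken
after SUB R7, 6: R7=0-6=-6
after LOAD R7, [R2]: R7=M[108]=20
after ADD R4, R7: R4=32+20=52
after ADD R2, 4: R2=108+4=112
after SUB R3, 1: R3=10-1=9
CMP R3, 6  (cmp 9,6)
JGT body: taken
after SUB R7, 6: R7=20-6=14
after LOAD R7, [R2]: R7=M[112]=23
after ADD R4, R7: R4=52+23=75
after ADD R2, 4: R2=112+4=116
after SUB R3, 1: R3=9-1=8
CMP R3, 6  (cmp 8,6)
JGT body: taken
after SUB R7, 6: R7=23-6=17
after LOAD R7, [R2]: R7=M[116]=7
after ADD R4, R7: R4=75+7=82
after ADD R2, 4: R2=116+4=120
after SUB R3, 1: R3=8-1=7
CMP R3, 6  (cmp 7,6)
JGT body: taken
after SUB R7, 6: R7=7-6=1
after LOAD R7, [R2]: R7=M[120]=19
after ADD R4, R7: R4=82+19=101
after ADD R2, 4: R2=120+4=124
after SUB R3, 1: R3=7-1=6
CMP R3, 6  (cmp 6,6)
JGT body: not taken
after ADD R4, 16: R4=101+16=117
halt.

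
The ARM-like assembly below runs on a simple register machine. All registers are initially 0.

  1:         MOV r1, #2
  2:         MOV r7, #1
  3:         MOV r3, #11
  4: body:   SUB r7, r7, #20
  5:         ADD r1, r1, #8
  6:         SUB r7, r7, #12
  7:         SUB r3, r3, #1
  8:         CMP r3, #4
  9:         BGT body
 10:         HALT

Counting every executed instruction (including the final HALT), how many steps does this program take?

r1=2
r7=1
r3=11
r7=1-20=-19
r1=2+8=10
r7=(-19)-12=-31
r3=11-1=10
CMP r3, #4  (cmp 10,4)
BGT body: taken
r7=(-31)-20=-51
r1=10+8=18
r7=(-51)-12=-63
r3=10-1=9
CMP r3, #4  (cmp 9,4)
BGT body: taken
r7=(-63)-20=-83
r1=18+8=26
r7=(-83)-12=-95
r3=9-1=8
CMP r3, #4  (cmp 8,4)
BGT body: taken
r7=(-95)-20=-115
r1=26+8=34
r7=(-115)-12=-127
r3=8-1=7
CMP r3, #4  (cmp 7,4)
BGT body: taken
r7=(-127)-20=-147
r1=34+8=42
r7=(-147)-12=-159
r3=7-1=6
CMP r3, #4  (cmp 6,4)
BGT body: taken
r7=(-159)-20=-179
r1=42+8=50
r7=(-179)-12=-191
r3=6-1=5
CMP r3, #4  (cmp 5,4)
BGT body: taken
r7=(-191)-20=-211
r1=50+8=58
r7=(-211)-12=-223
r3=5-1=4
CMP r3, #4  (cmp 4,4)
BGT body: not taken
halt.
Total executed instructions: 46.

46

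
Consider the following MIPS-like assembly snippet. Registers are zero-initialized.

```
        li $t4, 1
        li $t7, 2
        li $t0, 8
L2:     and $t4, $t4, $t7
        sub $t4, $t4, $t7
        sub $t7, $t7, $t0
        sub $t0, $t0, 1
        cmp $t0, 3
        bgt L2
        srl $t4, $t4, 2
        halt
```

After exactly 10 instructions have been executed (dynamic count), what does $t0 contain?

7

$t4=1
$t7=2
$t0=8
$t4=1&2=0
$t4=0-2=-2
$t7=2-8=-6
$t0=8-1=7
cmp $t0, 3  (cmp 7,3)
bgt L2: taken
$t4=(-2)&(-6)=-6
After step 10: $t0 = 7.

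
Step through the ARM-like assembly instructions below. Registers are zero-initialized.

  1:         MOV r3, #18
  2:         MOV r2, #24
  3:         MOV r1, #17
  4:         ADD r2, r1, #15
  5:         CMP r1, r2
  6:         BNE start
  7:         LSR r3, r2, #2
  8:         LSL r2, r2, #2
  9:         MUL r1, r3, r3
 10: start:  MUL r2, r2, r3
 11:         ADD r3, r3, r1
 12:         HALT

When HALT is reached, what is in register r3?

MOV r3, #18 → r3=18
MOV r2, #24 → r2=24
MOV r1, #17 → r1=17
ADD r2, r1, #15 → r2=17+15=32
CMP r1, r2  (cmp 17,32)
BNE start: taken
MUL r2, r2, r3 → r2=32*18=576
ADD r3, r3, r1 → r3=18+17=35
halt.

35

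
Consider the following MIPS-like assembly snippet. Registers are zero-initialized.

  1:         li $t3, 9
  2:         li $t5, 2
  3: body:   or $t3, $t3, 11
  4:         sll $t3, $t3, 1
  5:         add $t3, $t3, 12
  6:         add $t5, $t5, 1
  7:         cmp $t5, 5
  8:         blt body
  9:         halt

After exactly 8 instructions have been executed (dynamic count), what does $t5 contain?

3

$t3=9
$t5=2
$t3=9|11=11
$t3=11<<1=22
$t3=22+12=34
$t5=2+1=3
cmp $t5, 5  (cmp 3,5)
blt body: taken
After step 8: $t5 = 3.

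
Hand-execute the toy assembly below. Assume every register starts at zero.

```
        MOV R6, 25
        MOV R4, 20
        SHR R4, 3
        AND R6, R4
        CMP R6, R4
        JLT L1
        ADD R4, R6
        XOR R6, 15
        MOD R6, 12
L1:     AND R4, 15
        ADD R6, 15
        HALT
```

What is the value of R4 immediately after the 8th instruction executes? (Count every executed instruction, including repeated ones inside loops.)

R6=25
R4=20
R4=20>>3=2
R6=25&2=0
CMP R6, R4  (cmp 0,2)
JLT L1: taken
R4=2&15=2
R6=0+15=15
After step 8: R4 = 2.

2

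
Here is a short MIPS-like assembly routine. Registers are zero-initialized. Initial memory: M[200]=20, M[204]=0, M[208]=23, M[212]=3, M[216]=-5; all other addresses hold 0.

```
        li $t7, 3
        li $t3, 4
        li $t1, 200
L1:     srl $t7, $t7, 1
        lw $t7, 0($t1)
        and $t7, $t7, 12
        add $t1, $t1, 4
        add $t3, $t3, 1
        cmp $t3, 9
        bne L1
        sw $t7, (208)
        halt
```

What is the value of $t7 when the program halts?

8

li $t7, 3 → $t7=3
li $t3, 4 → $t3=4
li $t1, 200 → $t1=200
srl $t7, $t7, 1 → $t7=3>>1=1
lw $t7, 0($t1) → $t7=M[200]=20
and $t7, $t7, 12 → $t7=20&12=4
add $t1, $t1, 4 → $t1=200+4=204
add $t3, $t3, 1 → $t3=4+1=5
cmp $t3, 9  (cmp 5,9)
bne L1: taken
srl $t7, $t7, 1 → $t7=4>>1=2
lw $t7, 0($t1) → $t7=M[204]=0
and $t7, $t7, 12 → $t7=0&12=0
add $t1, $t1, 4 → $t1=204+4=208
add $t3, $t3, 1 → $t3=5+1=6
cmp $t3, 9  (cmp 6,9)
bne L1: taken
srl $t7, $t7, 1 → $t7=0>>1=0
lw $t7, 0($t1) → $t7=M[208]=23
and $t7, $t7, 12 → $t7=23&12=4
add $t1, $t1, 4 → $t1=208+4=212
add $t3, $t3, 1 → $t3=6+1=7
cmp $t3, 9  (cmp 7,9)
bne L1: taken
srl $t7, $t7, 1 → $t7=4>>1=2
lw $t7, 0($t1) → $t7=M[212]=3
and $t7, $t7, 12 → $t7=3&12=0
add $t1, $t1, 4 → $t1=212+4=216
add $t3, $t3, 1 → $t3=7+1=8
cmp $t3, 9  (cmp 8,9)
bne L1: taken
srl $t7, $t7, 1 → $t7=0>>1=0
lw $t7, 0($t1) → $t7=M[216]=-5
and $t7, $t7, 12 → $t7=(-5)&12=8
add $t1, $t1, 4 → $t1=216+4=220
add $t3, $t3, 1 → $t3=8+1=9
cmp $t3, 9  (cmp 9,9)
bne L1: not taken
sw $t7, (208) → M[208]=8
halt.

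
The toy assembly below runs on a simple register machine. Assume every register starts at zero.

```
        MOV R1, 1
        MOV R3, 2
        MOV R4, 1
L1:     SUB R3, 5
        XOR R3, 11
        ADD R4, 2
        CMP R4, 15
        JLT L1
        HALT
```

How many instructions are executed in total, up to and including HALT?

39

MOV R1, 1 → R1=1
MOV R3, 2 → R3=2
MOV R4, 1 → R4=1
SUB R3, 5 → R3=2-5=-3
XOR R3, 11 → R3=(-3)^11=-10
ADD R4, 2 → R4=1+2=3
CMP R4, 15  (cmp 3,15)
JLT L1: taken
SUB R3, 5 → R3=(-10)-5=-15
XOR R3, 11 → R3=(-15)^11=-6
ADD R4, 2 → R4=3+2=5
CMP R4, 15  (cmp 5,15)
JLT L1: taken
SUB R3, 5 → R3=(-6)-5=-11
XOR R3, 11 → R3=(-11)^11=-2
ADD R4, 2 → R4=5+2=7
CMP R4, 15  (cmp 7,15)
JLT L1: taken
SUB R3, 5 → R3=(-2)-5=-7
XOR R3, 11 → R3=(-7)^11=-14
ADD R4, 2 → R4=7+2=9
CMP R4, 15  (cmp 9,15)
JLT L1: taken
SUB R3, 5 → R3=(-14)-5=-19
XOR R3, 11 → R3=(-19)^11=-26
ADD R4, 2 → R4=9+2=11
CMP R4, 15  (cmp 11,15)
JLT L1: taken
SUB R3, 5 → R3=(-26)-5=-31
XOR R3, 11 → R3=(-31)^11=-22
ADD R4, 2 → R4=11+2=13
CMP R4, 15  (cmp 13,15)
JLT L1: taken
SUB R3, 5 → R3=(-22)-5=-27
XOR R3, 11 → R3=(-27)^11=-18
ADD R4, 2 → R4=13+2=15
CMP R4, 15  (cmp 15,15)
JLT L1: not taken
halt.
Total executed instructions: 39.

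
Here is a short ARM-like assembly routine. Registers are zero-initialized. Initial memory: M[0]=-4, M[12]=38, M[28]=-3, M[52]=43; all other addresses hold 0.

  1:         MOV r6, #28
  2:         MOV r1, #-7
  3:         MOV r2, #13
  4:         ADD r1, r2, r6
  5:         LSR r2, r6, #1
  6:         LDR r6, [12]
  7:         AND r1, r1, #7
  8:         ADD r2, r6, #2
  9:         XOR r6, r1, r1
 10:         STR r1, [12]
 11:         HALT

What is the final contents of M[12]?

MOV r6, #28 → r6=28
MOV r1, #-7 → r1=-7
MOV r2, #13 → r2=13
ADD r1, r2, r6 → r1=13+28=41
LSR r2, r6, #1 → r2=28>>1=14
LDR r6, [12] → r6=M[12]=38
AND r1, r1, #7 → r1=41&7=1
ADD r2, r6, #2 → r2=38+2=40
XOR r6, r1, r1 → r6=1^1=0
STR r1, [12] → M[12]=1
halt.

1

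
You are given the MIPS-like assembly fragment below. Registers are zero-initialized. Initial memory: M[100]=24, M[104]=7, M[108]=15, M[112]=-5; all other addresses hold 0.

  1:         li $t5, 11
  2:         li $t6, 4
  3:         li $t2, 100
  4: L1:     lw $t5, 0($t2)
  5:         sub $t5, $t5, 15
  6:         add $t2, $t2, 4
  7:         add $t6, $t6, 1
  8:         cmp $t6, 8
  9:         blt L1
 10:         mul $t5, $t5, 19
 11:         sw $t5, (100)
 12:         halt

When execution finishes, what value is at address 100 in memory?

after li $t5, 11: $t5=11
after li $t6, 4: $t6=4
after li $t2, 100: $t2=100
after lw $t5, 0($t2): $t5=M[100]=24
after sub $t5, $t5, 15: $t5=24-15=9
after add $t2, $t2, 4: $t2=100+4=104
after add $t6, $t6, 1: $t6=4+1=5
cmp $t6, 8  (cmp 5,8)
blt L1: taken
after lw $t5, 0($t2): $t5=M[104]=7
after sub $t5, $t5, 15: $t5=7-15=-8
after add $t2, $t2, 4: $t2=104+4=108
after add $t6, $t6, 1: $t6=5+1=6
cmp $t6, 8  (cmp 6,8)
blt L1: taken
after lw $t5, 0($t2): $t5=M[108]=15
after sub $t5, $t5, 15: $t5=15-15=0
after add $t2, $t2, 4: $t2=108+4=112
after add $t6, $t6, 1: $t6=6+1=7
cmp $t6, 8  (cmp 7,8)
blt L1: taken
after lw $t5, 0($t2): $t5=M[112]=-5
after sub $t5, $t5, 15: $t5=(-5)-15=-20
after add $t2, $t2, 4: $t2=112+4=116
after add $t6, $t6, 1: $t6=7+1=8
cmp $t6, 8  (cmp 8,8)
blt L1: not taken
after mul $t5, $t5, 19: $t5=(-20)*19=-380
sw $t5, (100) → M[100]=-380
halt.

-380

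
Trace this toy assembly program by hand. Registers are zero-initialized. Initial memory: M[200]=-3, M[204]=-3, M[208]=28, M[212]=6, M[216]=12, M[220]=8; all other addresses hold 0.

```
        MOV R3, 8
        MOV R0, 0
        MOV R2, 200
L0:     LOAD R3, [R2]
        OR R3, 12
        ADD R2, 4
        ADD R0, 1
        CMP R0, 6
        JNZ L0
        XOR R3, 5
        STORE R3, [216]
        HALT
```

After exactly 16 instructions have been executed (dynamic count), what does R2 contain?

MOV R3, 8 → R3=8
MOV R0, 0 → R0=0
MOV R2, 200 → R2=200
LOAD R3, [R2] → R3=M[200]=-3
OR R3, 12 → R3=(-3)|12=-3
ADD R2, 4 → R2=200+4=204
ADD R0, 1 → R0=0+1=1
CMP R0, 6  (cmp 1,6)
JNZ L0: taken
LOAD R3, [R2] → R3=M[204]=-3
OR R3, 12 → R3=(-3)|12=-3
ADD R2, 4 → R2=204+4=208
ADD R0, 1 → R0=1+1=2
CMP R0, 6  (cmp 2,6)
JNZ L0: taken
LOAD R3, [R2] → R3=M[208]=28
After step 16: R2 = 208.

208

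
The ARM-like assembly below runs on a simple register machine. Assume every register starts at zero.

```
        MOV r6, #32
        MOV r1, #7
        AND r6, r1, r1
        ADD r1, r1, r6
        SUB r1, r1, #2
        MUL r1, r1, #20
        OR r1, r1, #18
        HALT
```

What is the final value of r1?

242

r6=32
r1=7
r6=7&7=7
r1=7+7=14
r1=14-2=12
r1=12*20=240
r1=240|18=242
halt.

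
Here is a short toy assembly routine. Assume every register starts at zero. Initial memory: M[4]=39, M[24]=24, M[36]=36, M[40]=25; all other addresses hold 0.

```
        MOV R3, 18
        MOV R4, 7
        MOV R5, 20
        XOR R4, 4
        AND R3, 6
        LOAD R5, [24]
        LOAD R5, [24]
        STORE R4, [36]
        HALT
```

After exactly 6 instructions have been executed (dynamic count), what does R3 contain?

after MOV R3, 18: R3=18
after MOV R4, 7: R4=7
after MOV R5, 20: R5=20
after XOR R4, 4: R4=7^4=3
after AND R3, 6: R3=18&6=2
after LOAD R5, [24]: R5=M[24]=24
After step 6: R3 = 2.

2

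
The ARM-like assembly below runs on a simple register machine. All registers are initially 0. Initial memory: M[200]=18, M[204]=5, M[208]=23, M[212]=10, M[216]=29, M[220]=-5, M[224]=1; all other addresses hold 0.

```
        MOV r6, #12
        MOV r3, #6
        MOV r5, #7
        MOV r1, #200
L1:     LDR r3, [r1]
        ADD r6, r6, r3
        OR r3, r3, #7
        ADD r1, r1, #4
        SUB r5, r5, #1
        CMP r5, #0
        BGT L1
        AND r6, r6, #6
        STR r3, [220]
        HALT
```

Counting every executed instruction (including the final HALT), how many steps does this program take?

after MOV r6, #12: r6=12
after MOV r3, #6: r3=6
after MOV r5, #7: r5=7
after MOV r1, #200: r1=200
after LDR r3, [r1]: r3=M[200]=18
after ADD r6, r6, r3: r6=12+18=30
after OR r3, r3, #7: r3=18|7=23
after ADD r1, r1, #4: r1=200+4=204
after SUB r5, r5, #1: r5=7-1=6
CMP r5, #0  (cmp 6,0)
BGT L1: taken
after LDR r3, [r1]: r3=M[204]=5
after ADD r6, r6, r3: r6=30+5=35
after OR r3, r3, #7: r3=5|7=7
after ADD r1, r1, #4: r1=204+4=208
after SUB r5, r5, #1: r5=6-1=5
CMP r5, #0  (cmp 5,0)
BGT L1: taken
after LDR r3, [r1]: r3=M[208]=23
after ADD r6, r6, r3: r6=35+23=58
after OR r3, r3, #7: r3=23|7=23
after ADD r1, r1, #4: r1=208+4=212
after SUB r5, r5, #1: r5=5-1=4
CMP r5, #0  (cmp 4,0)
BGT L1: taken
after LDR r3, [r1]: r3=M[212]=10
after ADD r6, r6, r3: r6=58+10=68
after OR r3, r3, #7: r3=10|7=15
after ADD r1, r1, #4: r1=212+4=216
after SUB r5, r5, #1: r5=4-1=3
CMP r5, #0  (cmp 3,0)
BGT L1: taken
after LDR r3, [r1]: r3=M[216]=29
after ADD r6, r6, r3: r6=68+29=97
after OR r3, r3, #7: r3=29|7=31
after ADD r1, r1, #4: r1=216+4=220
after SUB r5, r5, #1: r5=3-1=2
CMP r5, #0  (cmp 2,0)
BGT L1: taken
after LDR r3, [r1]: r3=M[220]=-5
after ADD r6, r6, r3: r6=97+(-5)=92
after OR r3, r3, #7: r3=(-5)|7=-1
after ADD r1, r1, #4: r1=220+4=224
after SUB r5, r5, #1: r5=2-1=1
CMP r5, #0  (cmp 1,0)
BGT L1: taken
after LDR r3, [r1]: r3=M[224]=1
after ADD r6, r6, r3: r6=92+1=93
after OR r3, r3, #7: r3=1|7=7
after ADD r1, r1, #4: r1=224+4=228
after SUB r5, r5, #1: r5=1-1=0
CMP r5, #0  (cmp 0,0)
BGT L1: not taken
after AND r6, r6, #6: r6=93&6=4
STR r3, [220] → M[220]=7
halt.
Total executed instructions: 56.

56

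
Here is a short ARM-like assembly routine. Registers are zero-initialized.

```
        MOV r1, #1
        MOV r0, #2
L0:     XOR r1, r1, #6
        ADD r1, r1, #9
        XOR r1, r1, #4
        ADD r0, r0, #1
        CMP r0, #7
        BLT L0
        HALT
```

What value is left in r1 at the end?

after MOV r1, #1: r1=1
after MOV r0, #2: r0=2
after XOR r1, r1, #6: r1=1^6=7
after ADD r1, r1, #9: r1=7+9=16
after XOR r1, r1, #4: r1=16^4=20
after ADD r0, r0, #1: r0=2+1=3
CMP r0, #7  (cmp 3,7)
BLT L0: taken
after XOR r1, r1, #6: r1=20^6=18
after ADD r1, r1, #9: r1=18+9=27
after XOR r1, r1, #4: r1=27^4=31
after ADD r0, r0, #1: r0=3+1=4
CMP r0, #7  (cmp 4,7)
BLT L0: taken
after XOR r1, r1, #6: r1=31^6=25
after ADD r1, r1, #9: r1=25+9=34
after XOR r1, r1, #4: r1=34^4=38
after ADD r0, r0, #1: r0=4+1=5
CMP r0, #7  (cmp 5,7)
BLT L0: taken
after XOR r1, r1, #6: r1=38^6=32
after ADD r1, r1, #9: r1=32+9=41
after XOR r1, r1, #4: r1=41^4=45
after ADD r0, r0, #1: r0=5+1=6
CMP r0, #7  (cmp 6,7)
BLT L0: taken
after XOR r1, r1, #6: r1=45^6=43
after ADD r1, r1, #9: r1=43+9=52
after XOR r1, r1, #4: r1=52^4=48
after ADD r0, r0, #1: r0=6+1=7
CMP r0, #7  (cmp 7,7)
BLT L0: not taken
halt.

48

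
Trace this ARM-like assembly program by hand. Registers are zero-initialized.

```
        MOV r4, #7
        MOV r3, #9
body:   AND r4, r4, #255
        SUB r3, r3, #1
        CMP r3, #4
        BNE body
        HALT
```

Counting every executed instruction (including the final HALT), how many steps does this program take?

23

after MOV r4, #7: r4=7
after MOV r3, #9: r3=9
after AND r4, r4, #255: r4=7&255=7
after SUB r3, r3, #1: r3=9-1=8
CMP r3, #4  (cmp 8,4)
BNE body: taken
after AND r4, r4, #255: r4=7&255=7
after SUB r3, r3, #1: r3=8-1=7
CMP r3, #4  (cmp 7,4)
BNE body: taken
after AND r4, r4, #255: r4=7&255=7
after SUB r3, r3, #1: r3=7-1=6
CMP r3, #4  (cmp 6,4)
BNE body: taken
after AND r4, r4, #255: r4=7&255=7
after SUB r3, r3, #1: r3=6-1=5
CMP r3, #4  (cmp 5,4)
BNE body: taken
after AND r4, r4, #255: r4=7&255=7
after SUB r3, r3, #1: r3=5-1=4
CMP r3, #4  (cmp 4,4)
BNE body: not taken
halt.
Total executed instructions: 23.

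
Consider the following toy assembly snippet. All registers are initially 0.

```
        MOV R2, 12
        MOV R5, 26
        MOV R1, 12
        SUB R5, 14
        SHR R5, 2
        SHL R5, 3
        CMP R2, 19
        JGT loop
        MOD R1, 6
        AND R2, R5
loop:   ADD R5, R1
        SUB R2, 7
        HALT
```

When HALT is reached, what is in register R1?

0

R2=12
R5=26
R1=12
R5=26-14=12
R5=12>>2=3
R5=3<<3=24
CMP R2, 19  (cmp 12,19)
JGT loop: not taken
R1=12%6=0
R2=12&24=8
R5=24+0=24
R2=8-7=1
halt.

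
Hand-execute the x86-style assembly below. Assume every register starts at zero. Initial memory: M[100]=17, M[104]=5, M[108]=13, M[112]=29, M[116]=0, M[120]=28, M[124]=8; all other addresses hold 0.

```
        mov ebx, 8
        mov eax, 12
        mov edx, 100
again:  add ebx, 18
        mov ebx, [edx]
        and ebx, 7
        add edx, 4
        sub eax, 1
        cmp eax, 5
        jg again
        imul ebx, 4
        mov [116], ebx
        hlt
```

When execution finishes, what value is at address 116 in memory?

0

mov ebx, 8 → ebx=8
mov eax, 12 → eax=12
mov edx, 100 → edx=100
add ebx, 18 → ebx=8+18=26
mov ebx, [edx] → ebx=M[100]=17
and ebx, 7 → ebx=17&7=1
add edx, 4 → edx=100+4=104
sub eax, 1 → eax=12-1=11
cmp eax, 5  (cmp 11,5)
jg again: taken
add ebx, 18 → ebx=1+18=19
mov ebx, [edx] → ebx=M[104]=5
and ebx, 7 → ebx=5&7=5
add edx, 4 → edx=104+4=108
sub eax, 1 → eax=11-1=10
cmp eax, 5  (cmp 10,5)
jg again: taken
add ebx, 18 → ebx=5+18=23
mov ebx, [edx] → ebx=M[108]=13
and ebx, 7 → ebx=13&7=5
add edx, 4 → edx=108+4=112
sub eax, 1 → eax=10-1=9
cmp eax, 5  (cmp 9,5)
jg again: taken
add ebx, 18 → ebx=5+18=23
mov ebx, [edx] → ebx=M[112]=29
and ebx, 7 → ebx=29&7=5
add edx, 4 → edx=112+4=116
sub eax, 1 → eax=9-1=8
cmp eax, 5  (cmp 8,5)
jg again: taken
add ebx, 18 → ebx=5+18=23
mov ebx, [edx] → ebx=M[116]=0
and ebx, 7 → ebx=0&7=0
add edx, 4 → edx=116+4=120
sub eax, 1 → eax=8-1=7
cmp eax, 5  (cmp 7,5)
jg again: taken
add ebx, 18 → ebx=0+18=18
mov ebx, [edx] → ebx=M[120]=28
and ebx, 7 → ebx=28&7=4
add edx, 4 → edx=120+4=124
sub eax, 1 → eax=7-1=6
cmp eax, 5  (cmp 6,5)
jg again: taken
add ebx, 18 → ebx=4+18=22
mov ebx, [edx] → ebx=M[124]=8
and ebx, 7 → ebx=8&7=0
add edx, 4 → edx=124+4=128
sub eax, 1 → eax=6-1=5
cmp eax, 5  (cmp 5,5)
jg again: not taken
imul ebx, 4 → ebx=0*4=0
mov [116], ebx → M[116]=0
halt.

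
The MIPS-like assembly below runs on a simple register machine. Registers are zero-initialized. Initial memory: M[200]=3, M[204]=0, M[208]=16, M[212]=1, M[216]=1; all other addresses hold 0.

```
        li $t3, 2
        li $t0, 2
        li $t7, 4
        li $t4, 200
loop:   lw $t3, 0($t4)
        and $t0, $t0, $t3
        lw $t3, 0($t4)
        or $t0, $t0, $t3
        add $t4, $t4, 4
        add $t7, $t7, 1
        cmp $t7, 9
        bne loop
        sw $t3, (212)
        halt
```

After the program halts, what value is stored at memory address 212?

$t3=2
$t0=2
$t7=4
$t4=200
$t3=M[200]=3
$t0=2&3=2
$t3=M[200]=3
$t0=2|3=3
$t4=200+4=204
$t7=4+1=5
cmp $t7, 9  (cmp 5,9)
bne loop: taken
$t3=M[204]=0
$t0=3&0=0
$t3=M[204]=0
$t0=0|0=0
$t4=204+4=208
$t7=5+1=6
cmp $t7, 9  (cmp 6,9)
bne loop: taken
$t3=M[208]=16
$t0=0&16=0
$t3=M[208]=16
$t0=0|16=16
$t4=208+4=212
$t7=6+1=7
cmp $t7, 9  (cmp 7,9)
bne loop: taken
$t3=M[212]=1
$t0=16&1=0
$t3=M[212]=1
$t0=0|1=1
$t4=212+4=216
$t7=7+1=8
cmp $t7, 9  (cmp 8,9)
bne loop: taken
$t3=M[216]=1
$t0=1&1=1
$t3=M[216]=1
$t0=1|1=1
$t4=216+4=220
$t7=8+1=9
cmp $t7, 9  (cmp 9,9)
bne loop: not taken
sw $t3, (212) → M[212]=1
halt.

1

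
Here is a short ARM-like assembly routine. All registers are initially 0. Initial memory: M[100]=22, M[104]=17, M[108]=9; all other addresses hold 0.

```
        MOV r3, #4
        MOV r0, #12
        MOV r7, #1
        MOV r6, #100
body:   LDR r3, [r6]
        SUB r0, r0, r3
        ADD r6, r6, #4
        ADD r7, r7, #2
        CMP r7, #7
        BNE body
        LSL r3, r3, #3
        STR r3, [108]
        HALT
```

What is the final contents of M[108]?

after MOV r3, #4: r3=4
after MOV r0, #12: r0=12
after MOV r7, #1: r7=1
after MOV r6, #100: r6=100
after LDR r3, [r6]: r3=M[100]=22
after SUB r0, r0, r3: r0=12-22=-10
after ADD r6, r6, #4: r6=100+4=104
after ADD r7, r7, #2: r7=1+2=3
CMP r7, #7  (cmp 3,7)
BNE body: taken
after LDR r3, [r6]: r3=M[104]=17
after SUB r0, r0, r3: r0=(-10)-17=-27
after ADD r6, r6, #4: r6=104+4=108
after ADD r7, r7, #2: r7=3+2=5
CMP r7, #7  (cmp 5,7)
BNE body: taken
after LDR r3, [r6]: r3=M[108]=9
after SUB r0, r0, r3: r0=(-27)-9=-36
after ADD r6, r6, #4: r6=108+4=112
after ADD r7, r7, #2: r7=5+2=7
CMP r7, #7  (cmp 7,7)
BNE body: not taken
after LSL r3, r3, #3: r3=9<<3=72
STR r3, [108] → M[108]=72
halt.

72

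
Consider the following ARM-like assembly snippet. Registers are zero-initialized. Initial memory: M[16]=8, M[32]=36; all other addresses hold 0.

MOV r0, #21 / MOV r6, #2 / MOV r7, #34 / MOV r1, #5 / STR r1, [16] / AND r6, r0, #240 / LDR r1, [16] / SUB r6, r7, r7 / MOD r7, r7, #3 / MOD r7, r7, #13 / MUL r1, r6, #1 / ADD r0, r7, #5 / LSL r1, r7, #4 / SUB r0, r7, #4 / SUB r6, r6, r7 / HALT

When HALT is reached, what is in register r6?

-1

r0=21
r6=2
r7=34
r1=5
STR r1, [16] → M[16]=5
r6=21&240=16
r1=M[16]=5
r6=34-34=0
r7=34%3=1
r7=1%13=1
r1=0*1=0
r0=1+5=6
r1=1<<4=16
r0=1-4=-3
r6=0-1=-1
halt.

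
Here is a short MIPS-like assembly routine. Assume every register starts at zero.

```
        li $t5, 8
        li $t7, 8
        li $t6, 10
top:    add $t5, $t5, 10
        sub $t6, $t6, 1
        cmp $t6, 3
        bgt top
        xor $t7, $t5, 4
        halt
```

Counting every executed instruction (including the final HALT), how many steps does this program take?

after li $t5, 8: $t5=8
after li $t7, 8: $t7=8
after li $t6, 10: $t6=10
after add $t5, $t5, 10: $t5=8+10=18
after sub $t6, $t6, 1: $t6=10-1=9
cmp $t6, 3  (cmp 9,3)
bgt top: taken
after add $t5, $t5, 10: $t5=18+10=28
after sub $t6, $t6, 1: $t6=9-1=8
cmp $t6, 3  (cmp 8,3)
bgt top: taken
after add $t5, $t5, 10: $t5=28+10=38
after sub $t6, $t6, 1: $t6=8-1=7
cmp $t6, 3  (cmp 7,3)
bgt top: taken
after add $t5, $t5, 10: $t5=38+10=48
after sub $t6, $t6, 1: $t6=7-1=6
cmp $t6, 3  (cmp 6,3)
bgt top: taken
after add $t5, $t5, 10: $t5=48+10=58
after sub $t6, $t6, 1: $t6=6-1=5
cmp $t6, 3  (cmp 5,3)
bgt top: taken
after add $t5, $t5, 10: $t5=58+10=68
after sub $t6, $t6, 1: $t6=5-1=4
cmp $t6, 3  (cmp 4,3)
bgt top: taken
after add $t5, $t5, 10: $t5=68+10=78
after sub $t6, $t6, 1: $t6=4-1=3
cmp $t6, 3  (cmp 3,3)
bgt top: not taken
after xor $t7, $t5, 4: $t7=78^4=74
halt.
Total executed instructions: 33.

33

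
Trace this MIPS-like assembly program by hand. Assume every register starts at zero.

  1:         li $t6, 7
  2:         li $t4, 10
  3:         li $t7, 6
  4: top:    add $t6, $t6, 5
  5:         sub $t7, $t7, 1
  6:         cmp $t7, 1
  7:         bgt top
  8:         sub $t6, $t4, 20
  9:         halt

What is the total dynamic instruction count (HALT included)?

$t6=7
$t4=10
$t7=6
$t6=7+5=12
$t7=6-1=5
cmp $t7, 1  (cmp 5,1)
bgt top: taken
$t6=12+5=17
$t7=5-1=4
cmp $t7, 1  (cmp 4,1)
bgt top: taken
$t6=17+5=22
$t7=4-1=3
cmp $t7, 1  (cmp 3,1)
bgt top: taken
$t6=22+5=27
$t7=3-1=2
cmp $t7, 1  (cmp 2,1)
bgt top: taken
$t6=27+5=32
$t7=2-1=1
cmp $t7, 1  (cmp 1,1)
bgt top: not taken
$t6=10-20=-10
halt.
Total executed instructions: 25.

25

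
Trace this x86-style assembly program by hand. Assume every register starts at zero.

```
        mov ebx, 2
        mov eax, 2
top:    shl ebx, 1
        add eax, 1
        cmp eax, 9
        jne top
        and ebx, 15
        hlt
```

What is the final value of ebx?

after mov ebx, 2: ebx=2
after mov eax, 2: eax=2
after shl ebx, 1: ebx=2<<1=4
after add eax, 1: eax=2+1=3
cmp eax, 9  (cmp 3,9)
jne top: taken
after shl ebx, 1: ebx=4<<1=8
after add eax, 1: eax=3+1=4
cmp eax, 9  (cmp 4,9)
jne top: taken
after shl ebx, 1: ebx=8<<1=16
after add eax, 1: eax=4+1=5
cmp eax, 9  (cmp 5,9)
jne top: taken
after shl ebx, 1: ebx=16<<1=32
after add eax, 1: eax=5+1=6
cmp eax, 9  (cmp 6,9)
jne top: taken
after shl ebx, 1: ebx=32<<1=64
after add eax, 1: eax=6+1=7
cmp eax, 9  (cmp 7,9)
jne top: taken
after shl ebx, 1: ebx=64<<1=128
after add eax, 1: eax=7+1=8
cmp eax, 9  (cmp 8,9)
jne top: taken
after shl ebx, 1: ebx=128<<1=256
after add eax, 1: eax=8+1=9
cmp eax, 9  (cmp 9,9)
jne top: not taken
after and ebx, 15: ebx=256&15=0
halt.

0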